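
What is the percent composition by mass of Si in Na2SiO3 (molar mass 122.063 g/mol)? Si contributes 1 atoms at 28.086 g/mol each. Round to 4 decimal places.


pct = 100 * (n_elem * M_elem) / M_total
mass_contribution = 1 * 28.086 = 28.086 g/mol
pct = 100 * 28.086 / 122.063
pct = 23.00942956 %, rounded to 4 dp:

23.0094 %


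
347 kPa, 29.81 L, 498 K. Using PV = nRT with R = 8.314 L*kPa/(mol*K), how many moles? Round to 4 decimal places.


PV = nRT, solve for n = PV / (RT).
PV = 347 * 29.81 = 10344.07
RT = 8.314 * 498 = 4140.372
n = 10344.07 / 4140.372
n = 2.49834314 mol, rounded to 4 dp:

2.4983 mol


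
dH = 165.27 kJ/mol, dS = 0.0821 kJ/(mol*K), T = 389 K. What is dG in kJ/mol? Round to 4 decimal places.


Gibbs: dG = dH - T*dS (consistent units, dS already in kJ/(mol*K)).
T*dS = 389 * 0.0821 = 31.9369
dG = 165.27 - (31.9369)
dG = 133.3331 kJ/mol, rounded to 4 dp:

133.3331 kJ/mol


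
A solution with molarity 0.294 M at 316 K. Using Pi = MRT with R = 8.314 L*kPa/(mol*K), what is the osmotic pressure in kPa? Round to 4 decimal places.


Osmotic pressure (van't Hoff): Pi = M*R*T.
RT = 8.314 * 316 = 2627.224
Pi = 0.294 * 2627.224
Pi = 772.403856 kPa, rounded to 4 dp:

772.4039 kPa


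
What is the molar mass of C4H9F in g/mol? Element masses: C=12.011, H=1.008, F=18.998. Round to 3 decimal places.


M = sum(count * atomic_mass) over atoms.
M = 4*12.011 + 9*1.008 + 1*18.998
M = 48.044 + 9.072 + 18.998
M = 76.114 g/mol, rounded to 3 dp:

76.114 g/mol


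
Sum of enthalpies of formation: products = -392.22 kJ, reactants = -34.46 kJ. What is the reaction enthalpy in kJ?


dH_rxn = sum(dH_f products) - sum(dH_f reactants)
dH_rxn = -392.22 - (-34.46)
dH_rxn = -357.76 kJ:

-357.76 kJ


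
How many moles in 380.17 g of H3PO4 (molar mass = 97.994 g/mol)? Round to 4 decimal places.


n = mass / M
n = 380.17 / 97.994
n = 3.87952324 mol, rounded to 4 dp:

3.8795 mol


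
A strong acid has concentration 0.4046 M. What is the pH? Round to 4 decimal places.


A strong acid dissociates completely, so [H+] equals the given concentration.
pH = -log10([H+]) = -log10(0.4046)
pH = 0.39297412, rounded to 4 dp:

0.3930


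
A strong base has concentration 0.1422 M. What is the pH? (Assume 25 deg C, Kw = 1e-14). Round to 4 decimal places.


A strong base dissociates completely, so [OH-] equals the given concentration.
pOH = -log10([OH-]) = -log10(0.1422) = 0.8471
pH = 14 - pOH = 14 - 0.8471
pH = 13.1529, rounded to 4 dp:

13.1529


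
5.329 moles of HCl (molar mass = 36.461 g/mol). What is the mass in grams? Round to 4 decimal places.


mass = n * M
mass = 5.329 * 36.461
mass = 194.300669 g, rounded to 4 dp:

194.3007 g


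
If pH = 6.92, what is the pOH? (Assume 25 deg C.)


At 25 deg C, pH + pOH = 14.
pOH = 14 - pH = 14 - 6.92
pOH = 7.08:

7.08


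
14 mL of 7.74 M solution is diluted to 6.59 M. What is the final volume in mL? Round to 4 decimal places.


Dilution: M1*V1 = M2*V2, solve for V2.
V2 = M1*V1 / M2
V2 = 7.74 * 14 / 6.59
V2 = 108.36 / 6.59
V2 = 16.4430956 mL, rounded to 4 dp:

16.4431 mL


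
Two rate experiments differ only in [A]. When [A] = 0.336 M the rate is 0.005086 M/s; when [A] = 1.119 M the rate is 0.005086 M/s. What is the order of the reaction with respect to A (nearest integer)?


Rate is proportional to [A]^n, so rate2/rate1 = ([A]2/[A]1)^n. Take logs to solve for n.
rate2/rate1 = 0.005086 / 0.005086 = 1.0
[A]2/[A]1 = 1.119 / 0.336 = 3.3304
n = ln(1.0) / ln(3.3304) = 0.0
Nearest integer order:

0


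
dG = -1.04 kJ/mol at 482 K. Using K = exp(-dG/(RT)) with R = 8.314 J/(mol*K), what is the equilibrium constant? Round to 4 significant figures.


dG is in kJ/mol; multiply by 1000 to match R in J/(mol*K).
RT = 8.314 * 482 = 4007.348 J/mol
exponent = -dG*1000 / (RT) = -(-1.04*1000) / 4007.348 = 0.25952326
K = exp(0.25952326)
K = 1.2963119, rounded to 4 significant figures:

1.296


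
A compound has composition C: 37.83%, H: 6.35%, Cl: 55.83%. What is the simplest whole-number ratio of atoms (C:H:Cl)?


Assume 100 g of compound, divide each mass% by atomic mass to get moles, then normalize by the smallest to get a raw atom ratio.
Moles per 100 g: C: 37.83/12.011 = 3.1496, H: 6.35/1.008 = 6.2996, Cl: 55.83/35.453 = 1.5748
Raw ratio (divide by min = 1.5748): C: 2.0, H: 4.0, Cl: 1.0
Multiply by 1 to clear fractions: C: 2.0 ~= 2, H: 4.0 ~= 4, Cl: 1.0 ~= 1
Reduce by GCD to get the simplest whole-number ratio:

2:4:1


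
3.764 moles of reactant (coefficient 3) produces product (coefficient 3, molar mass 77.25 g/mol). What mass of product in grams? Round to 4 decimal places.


Use the coefficient ratio to convert reactant moles to product moles, then multiply by the product's molar mass.
moles_P = moles_R * (coeff_P / coeff_R) = 3.764 * (3/3) = 3.764
mass_P = moles_P * M_P = 3.764 * 77.25
mass_P = 290.769 g, rounded to 4 dp:

290.7690 g


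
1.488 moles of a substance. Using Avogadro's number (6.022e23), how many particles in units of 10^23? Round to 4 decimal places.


N = n * NA, then divide by 1e23 for the requested units.
N / 1e23 = n * 6.022
N / 1e23 = 1.488 * 6.022
N / 1e23 = 8.960736, rounded to 4 dp:

8.9607


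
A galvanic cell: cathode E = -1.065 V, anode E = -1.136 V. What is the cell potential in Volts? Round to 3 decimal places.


Standard cell potential: E_cell = E_cathode - E_anode.
E_cell = -1.065 - (-1.136)
E_cell = 0.071 V, rounded to 3 dp:

0.071 V


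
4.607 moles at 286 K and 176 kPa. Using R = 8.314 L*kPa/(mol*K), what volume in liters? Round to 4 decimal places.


PV = nRT, solve for V = nRT / P.
nRT = 4.607 * 8.314 * 286 = 10954.543
V = 10954.543 / 176
V = 62.24172159 L, rounded to 4 dp:

62.2417 L


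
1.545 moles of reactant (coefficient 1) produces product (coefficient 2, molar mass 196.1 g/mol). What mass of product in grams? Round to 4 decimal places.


Use the coefficient ratio to convert reactant moles to product moles, then multiply by the product's molar mass.
moles_P = moles_R * (coeff_P / coeff_R) = 1.545 * (2/1) = 3.09
mass_P = moles_P * M_P = 3.09 * 196.1
mass_P = 605.949 g, rounded to 4 dp:

605.9490 g


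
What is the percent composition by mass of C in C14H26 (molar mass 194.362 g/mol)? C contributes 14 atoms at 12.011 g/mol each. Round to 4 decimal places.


pct = 100 * (n_elem * M_elem) / M_total
mass_contribution = 14 * 12.011 = 168.154 g/mol
pct = 100 * 168.154 / 194.362
pct = 86.51588273 %, rounded to 4 dp:

86.5159 %


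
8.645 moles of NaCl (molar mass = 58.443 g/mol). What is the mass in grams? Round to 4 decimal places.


mass = n * M
mass = 8.645 * 58.443
mass = 505.239735 g, rounded to 4 dp:

505.2397 g


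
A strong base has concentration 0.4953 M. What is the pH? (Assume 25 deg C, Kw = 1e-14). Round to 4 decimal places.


A strong base dissociates completely, so [OH-] equals the given concentration.
pOH = -log10([OH-]) = -log10(0.4953) = 0.305132
pH = 14 - pOH = 14 - 0.305132
pH = 13.694868, rounded to 4 dp:

13.6949


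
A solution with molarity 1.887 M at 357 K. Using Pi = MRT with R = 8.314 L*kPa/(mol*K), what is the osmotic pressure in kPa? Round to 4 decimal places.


Osmotic pressure (van't Hoff): Pi = M*R*T.
RT = 8.314 * 357 = 2968.098
Pi = 1.887 * 2968.098
Pi = 5600.800926 kPa, rounded to 4 dp:

5600.8009 kPa


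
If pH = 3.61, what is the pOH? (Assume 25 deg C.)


At 25 deg C, pH + pOH = 14.
pOH = 14 - pH = 14 - 3.61
pOH = 10.39:

10.39


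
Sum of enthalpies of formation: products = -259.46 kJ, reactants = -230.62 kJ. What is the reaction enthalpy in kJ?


dH_rxn = sum(dH_f products) - sum(dH_f reactants)
dH_rxn = -259.46 - (-230.62)
dH_rxn = -28.84 kJ:

-28.84 kJ


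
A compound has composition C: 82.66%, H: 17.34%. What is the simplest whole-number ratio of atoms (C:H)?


Assume 100 g of compound, divide each mass% by atomic mass to get moles, then normalize by the smallest to get a raw atom ratio.
Moles per 100 g: C: 82.66/12.011 = 6.882, H: 17.34/1.008 = 17.2024
Raw ratio (divide by min = 6.882): C: 1.0, H: 2.5
Multiply by 2 to clear fractions: C: 2.0 ~= 2, H: 4.999 ~= 5
Reduce by GCD to get the simplest whole-number ratio:

2:5


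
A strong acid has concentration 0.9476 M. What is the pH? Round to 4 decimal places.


A strong acid dissociates completely, so [H+] equals the given concentration.
pH = -log10([H+]) = -log10(0.9476)
pH = 0.02337495, rounded to 4 dp:

0.0234


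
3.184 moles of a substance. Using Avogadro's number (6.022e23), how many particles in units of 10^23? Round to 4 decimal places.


N = n * NA, then divide by 1e23 for the requested units.
N / 1e23 = n * 6.022
N / 1e23 = 3.184 * 6.022
N / 1e23 = 19.174048, rounded to 4 dp:

19.1740


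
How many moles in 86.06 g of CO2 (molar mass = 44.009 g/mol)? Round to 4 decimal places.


n = mass / M
n = 86.06 / 44.009
n = 1.9555091 mol, rounded to 4 dp:

1.9555 mol


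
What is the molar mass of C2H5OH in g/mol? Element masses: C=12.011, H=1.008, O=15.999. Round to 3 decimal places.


M = sum(count * atomic_mass) over atoms.
M = 2*12.011 + 6*1.008 + 1*15.999
M = 24.022 + 6.048 + 15.999
M = 46.069 g/mol, rounded to 3 dp:

46.069 g/mol


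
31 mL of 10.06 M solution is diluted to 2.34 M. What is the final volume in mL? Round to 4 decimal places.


Dilution: M1*V1 = M2*V2, solve for V2.
V2 = M1*V1 / M2
V2 = 10.06 * 31 / 2.34
V2 = 311.86 / 2.34
V2 = 133.27350427 mL, rounded to 4 dp:

133.2735 mL


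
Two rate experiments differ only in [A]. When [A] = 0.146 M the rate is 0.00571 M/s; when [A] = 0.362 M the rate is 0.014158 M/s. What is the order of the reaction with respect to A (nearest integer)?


Rate is proportional to [A]^n, so rate2/rate1 = ([A]2/[A]1)^n. Take logs to solve for n.
rate2/rate1 = 0.014158 / 0.00571 = 2.4795
[A]2/[A]1 = 0.362 / 0.146 = 2.4795
n = ln(2.4795) / ln(2.4795) = 1.0
Nearest integer order:

1


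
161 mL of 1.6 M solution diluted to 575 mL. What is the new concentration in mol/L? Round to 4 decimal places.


Dilution: M1*V1 = M2*V2, solve for M2.
M2 = M1*V1 / V2
M2 = 1.6 * 161 / 575
M2 = 257.6 / 575
M2 = 0.448 mol/L, rounded to 4 dp:

0.4480 mol/L


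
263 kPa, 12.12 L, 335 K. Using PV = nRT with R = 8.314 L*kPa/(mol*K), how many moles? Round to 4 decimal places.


PV = nRT, solve for n = PV / (RT).
PV = 263 * 12.12 = 3187.56
RT = 8.314 * 335 = 2785.19
n = 3187.56 / 2785.19
n = 1.1444677 mol, rounded to 4 dp:

1.1445 mol


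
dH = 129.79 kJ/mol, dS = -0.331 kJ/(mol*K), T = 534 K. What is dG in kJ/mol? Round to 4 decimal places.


Gibbs: dG = dH - T*dS (consistent units, dS already in kJ/(mol*K)).
T*dS = 534 * -0.331 = -176.754
dG = 129.79 - (-176.754)
dG = 306.544 kJ/mol, rounded to 4 dp:

306.5440 kJ/mol


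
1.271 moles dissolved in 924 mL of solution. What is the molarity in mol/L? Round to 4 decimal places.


Convert volume to liters: V_L = V_mL / 1000.
V_L = 924 / 1000 = 0.924 L
M = n / V_L = 1.271 / 0.924
M = 1.37554113 mol/L, rounded to 4 dp:

1.3755 mol/L


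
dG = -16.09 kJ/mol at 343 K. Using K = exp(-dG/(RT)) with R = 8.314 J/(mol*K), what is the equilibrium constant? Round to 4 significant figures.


dG is in kJ/mol; multiply by 1000 to match R in J/(mol*K).
RT = 8.314 * 343 = 2851.702 J/mol
exponent = -dG*1000 / (RT) = -(-16.09*1000) / 2851.702 = 5.64224453
K = exp(5.64224453)
K = 282.09518, rounded to 4 significant figures:

282.1


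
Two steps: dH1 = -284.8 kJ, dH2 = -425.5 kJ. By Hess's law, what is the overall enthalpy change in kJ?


Hess's law: enthalpy is a state function, so add the step enthalpies.
dH_total = dH1 + dH2 = -284.8 + (-425.5)
dH_total = -710.3 kJ:

-710.30 kJ


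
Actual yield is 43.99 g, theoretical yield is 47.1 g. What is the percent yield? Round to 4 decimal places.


% yield = 100 * actual / theoretical
% yield = 100 * 43.99 / 47.1
% yield = 93.3970276 %, rounded to 4 dp:

93.3970 %


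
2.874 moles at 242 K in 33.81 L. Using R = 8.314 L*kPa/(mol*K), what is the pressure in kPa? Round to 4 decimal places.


PV = nRT, solve for P = nRT / V.
nRT = 2.874 * 8.314 * 242 = 5782.4535
P = 5782.4535 / 33.81
P = 171.02790594 kPa, rounded to 4 dp:

171.0279 kPa


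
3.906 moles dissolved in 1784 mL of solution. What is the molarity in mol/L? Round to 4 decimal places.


Convert volume to liters: V_L = V_mL / 1000.
V_L = 1784 / 1000 = 1.784 L
M = n / V_L = 3.906 / 1.784
M = 2.18946188 mol/L, rounded to 4 dp:

2.1895 mol/L


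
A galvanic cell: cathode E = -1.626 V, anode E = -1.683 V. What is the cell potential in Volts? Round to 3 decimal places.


Standard cell potential: E_cell = E_cathode - E_anode.
E_cell = -1.626 - (-1.683)
E_cell = 0.057 V, rounded to 3 dp:

0.057 V


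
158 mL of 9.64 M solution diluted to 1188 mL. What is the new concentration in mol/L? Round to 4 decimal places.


Dilution: M1*V1 = M2*V2, solve for M2.
M2 = M1*V1 / V2
M2 = 9.64 * 158 / 1188
M2 = 1523.12 / 1188
M2 = 1.28208754 mol/L, rounded to 4 dp:

1.2821 mol/L


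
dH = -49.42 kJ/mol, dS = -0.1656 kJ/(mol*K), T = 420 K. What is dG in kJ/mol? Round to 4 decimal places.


Gibbs: dG = dH - T*dS (consistent units, dS already in kJ/(mol*K)).
T*dS = 420 * -0.1656 = -69.552
dG = -49.42 - (-69.552)
dG = 20.132 kJ/mol, rounded to 4 dp:

20.1320 kJ/mol


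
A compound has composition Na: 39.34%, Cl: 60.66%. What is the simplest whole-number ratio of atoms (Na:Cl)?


Assume 100 g of compound, divide each mass% by atomic mass to get moles, then normalize by the smallest to get a raw atom ratio.
Moles per 100 g: Na: 39.34/22.99 = 1.7112, Cl: 60.66/35.453 = 1.711
Raw ratio (divide by min = 1.711): Na: 1.0, Cl: 1.0
Multiply by 1 to clear fractions: Na: 1.0 ~= 1, Cl: 1.0 ~= 1
Reduce by GCD to get the simplest whole-number ratio:

1:1


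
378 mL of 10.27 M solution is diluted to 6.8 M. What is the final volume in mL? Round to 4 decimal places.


Dilution: M1*V1 = M2*V2, solve for V2.
V2 = M1*V1 / M2
V2 = 10.27 * 378 / 6.8
V2 = 3882.06 / 6.8
V2 = 570.89117647 mL, rounded to 4 dp:

570.8912 mL


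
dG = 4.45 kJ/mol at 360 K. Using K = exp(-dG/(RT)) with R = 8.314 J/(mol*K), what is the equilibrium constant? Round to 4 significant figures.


dG is in kJ/mol; multiply by 1000 to match R in J/(mol*K).
RT = 8.314 * 360 = 2993.04 J/mol
exponent = -dG*1000 / (RT) = -(4.45*1000) / 2993.04 = -1.48678267
K = exp(-1.48678267)
K = 0.22609892, rounded to 4 significant figures:

0.2261


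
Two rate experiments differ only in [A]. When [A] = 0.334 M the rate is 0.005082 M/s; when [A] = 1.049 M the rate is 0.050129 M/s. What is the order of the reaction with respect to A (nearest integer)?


Rate is proportional to [A]^n, so rate2/rate1 = ([A]2/[A]1)^n. Take logs to solve for n.
rate2/rate1 = 0.050129 / 0.005082 = 9.864
[A]2/[A]1 = 1.049 / 0.334 = 3.1407
n = ln(9.864) / ln(3.1407) = 2.0
Nearest integer order:

2


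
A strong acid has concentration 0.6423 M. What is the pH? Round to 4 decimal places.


A strong acid dissociates completely, so [H+] equals the given concentration.
pH = -log10([H+]) = -log10(0.6423)
pH = 0.19226208, rounded to 4 dp:

0.1923


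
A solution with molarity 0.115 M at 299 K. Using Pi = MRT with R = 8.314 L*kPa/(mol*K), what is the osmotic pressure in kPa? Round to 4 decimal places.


Osmotic pressure (van't Hoff): Pi = M*R*T.
RT = 8.314 * 299 = 2485.886
Pi = 0.115 * 2485.886
Pi = 285.87689 kPa, rounded to 4 dp:

285.8769 kPa


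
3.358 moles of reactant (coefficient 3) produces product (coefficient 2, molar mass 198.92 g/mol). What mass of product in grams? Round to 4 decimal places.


Use the coefficient ratio to convert reactant moles to product moles, then multiply by the product's molar mass.
moles_P = moles_R * (coeff_P / coeff_R) = 3.358 * (2/3) = 2.238667
mass_P = moles_P * M_P = 2.238667 * 198.92
mass_P = 445.31563964 g, rounded to 4 dp:

445.3156 g


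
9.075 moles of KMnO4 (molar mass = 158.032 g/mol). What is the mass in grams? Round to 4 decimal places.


mass = n * M
mass = 9.075 * 158.032
mass = 1434.1404 g, rounded to 4 dp:

1434.1404 g


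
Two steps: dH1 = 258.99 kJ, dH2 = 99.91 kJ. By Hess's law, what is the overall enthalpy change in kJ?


Hess's law: enthalpy is a state function, so add the step enthalpies.
dH_total = dH1 + dH2 = 258.99 + (99.91)
dH_total = 358.9 kJ:

358.90 kJ


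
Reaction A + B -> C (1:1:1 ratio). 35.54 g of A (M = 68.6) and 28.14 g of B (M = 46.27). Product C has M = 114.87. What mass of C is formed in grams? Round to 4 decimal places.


Find moles of each reactant; the smaller value is the limiting reagent in a 1:1:1 reaction, so moles_C equals moles of the limiter.
n_A = mass_A / M_A = 35.54 / 68.6 = 0.518076 mol
n_B = mass_B / M_B = 28.14 / 46.27 = 0.608169 mol
Limiting reagent: A (smaller), n_limiting = 0.518076 mol
mass_C = n_limiting * M_C = 0.518076 * 114.87
mass_C = 59.51139012 g, rounded to 4 dp:

59.5114 g


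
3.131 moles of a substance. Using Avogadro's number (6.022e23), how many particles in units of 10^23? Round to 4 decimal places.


N = n * NA, then divide by 1e23 for the requested units.
N / 1e23 = n * 6.022
N / 1e23 = 3.131 * 6.022
N / 1e23 = 18.854882, rounded to 4 dp:

18.8549


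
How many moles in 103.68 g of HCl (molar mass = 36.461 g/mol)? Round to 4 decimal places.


n = mass / M
n = 103.68 / 36.461
n = 2.8435863 mol, rounded to 4 dp:

2.8436 mol


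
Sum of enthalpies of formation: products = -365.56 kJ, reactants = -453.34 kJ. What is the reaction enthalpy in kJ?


dH_rxn = sum(dH_f products) - sum(dH_f reactants)
dH_rxn = -365.56 - (-453.34)
dH_rxn = 87.78 kJ:

87.78 kJ


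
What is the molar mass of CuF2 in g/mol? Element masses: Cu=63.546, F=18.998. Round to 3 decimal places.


M = sum(count * atomic_mass) over atoms.
M = 1*63.546 + 2*18.998
M = 63.546 + 37.996
M = 101.542 g/mol, rounded to 3 dp:

101.542 g/mol


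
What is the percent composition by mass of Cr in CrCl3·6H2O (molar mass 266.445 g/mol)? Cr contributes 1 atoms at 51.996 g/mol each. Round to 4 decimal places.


pct = 100 * (n_elem * M_elem) / M_total
mass_contribution = 1 * 51.996 = 51.996 g/mol
pct = 100 * 51.996 / 266.445
pct = 19.51472161 %, rounded to 4 dp:

19.5147 %


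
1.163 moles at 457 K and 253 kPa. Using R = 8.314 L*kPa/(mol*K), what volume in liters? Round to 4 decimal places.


PV = nRT, solve for V = nRT / P.
nRT = 1.163 * 8.314 * 457 = 4418.8162
V = 4418.8162 / 253
V = 17.46567668 L, rounded to 4 dp:

17.4657 L


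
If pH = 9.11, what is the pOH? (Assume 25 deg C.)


At 25 deg C, pH + pOH = 14.
pOH = 14 - pH = 14 - 9.11
pOH = 4.89:

4.89


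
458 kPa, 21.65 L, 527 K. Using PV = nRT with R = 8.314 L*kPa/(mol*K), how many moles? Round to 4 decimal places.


PV = nRT, solve for n = PV / (RT).
PV = 458 * 21.65 = 9915.7
RT = 8.314 * 527 = 4381.478
n = 9915.7 / 4381.478
n = 2.26309478 mol, rounded to 4 dp:

2.2631 mol


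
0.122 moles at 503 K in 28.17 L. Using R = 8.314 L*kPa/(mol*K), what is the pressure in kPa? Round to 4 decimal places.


PV = nRT, solve for P = nRT / V.
nRT = 0.122 * 8.314 * 503 = 510.1969
P = 510.1969 / 28.17
P = 18.11135605 kPa, rounded to 4 dp:

18.1114 kPa


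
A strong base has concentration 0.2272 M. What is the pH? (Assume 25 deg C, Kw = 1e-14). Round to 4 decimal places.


A strong base dissociates completely, so [OH-] equals the given concentration.
pOH = -log10([OH-]) = -log10(0.2272) = 0.643592
pH = 14 - pOH = 14 - 0.643592
pH = 13.356408, rounded to 4 dp:

13.3564


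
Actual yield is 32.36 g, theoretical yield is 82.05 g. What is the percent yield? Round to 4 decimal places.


% yield = 100 * actual / theoretical
% yield = 100 * 32.36 / 82.05
% yield = 39.43936624 %, rounded to 4 dp:

39.4394 %


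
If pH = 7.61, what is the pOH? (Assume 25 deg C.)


At 25 deg C, pH + pOH = 14.
pOH = 14 - pH = 14 - 7.61
pOH = 6.39:

6.39


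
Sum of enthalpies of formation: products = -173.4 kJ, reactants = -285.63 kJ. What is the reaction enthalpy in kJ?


dH_rxn = sum(dH_f products) - sum(dH_f reactants)
dH_rxn = -173.4 - (-285.63)
dH_rxn = 112.23 kJ:

112.23 kJ


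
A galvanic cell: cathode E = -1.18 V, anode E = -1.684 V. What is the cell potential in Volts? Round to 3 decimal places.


Standard cell potential: E_cell = E_cathode - E_anode.
E_cell = -1.18 - (-1.684)
E_cell = 0.504 V, rounded to 3 dp:

0.504 V


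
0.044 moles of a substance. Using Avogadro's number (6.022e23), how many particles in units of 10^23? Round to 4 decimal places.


N = n * NA, then divide by 1e23 for the requested units.
N / 1e23 = n * 6.022
N / 1e23 = 0.044 * 6.022
N / 1e23 = 0.264968, rounded to 4 dp:

0.2650


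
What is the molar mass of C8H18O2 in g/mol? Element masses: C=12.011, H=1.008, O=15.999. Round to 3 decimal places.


M = sum(count * atomic_mass) over atoms.
M = 8*12.011 + 18*1.008 + 2*15.999
M = 96.088 + 18.144 + 31.998
M = 146.23 g/mol, rounded to 3 dp:

146.230 g/mol


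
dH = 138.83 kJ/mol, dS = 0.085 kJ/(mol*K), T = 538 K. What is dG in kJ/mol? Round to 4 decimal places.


Gibbs: dG = dH - T*dS (consistent units, dS already in kJ/(mol*K)).
T*dS = 538 * 0.085 = 45.73
dG = 138.83 - (45.73)
dG = 93.1 kJ/mol, rounded to 4 dp:

93.1000 kJ/mol


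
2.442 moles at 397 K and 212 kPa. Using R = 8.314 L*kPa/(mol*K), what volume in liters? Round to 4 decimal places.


PV = nRT, solve for V = nRT / P.
nRT = 2.442 * 8.314 * 397 = 8060.2068
V = 8060.2068 / 212
V = 38.0198434 L, rounded to 4 dp:

38.0198 L


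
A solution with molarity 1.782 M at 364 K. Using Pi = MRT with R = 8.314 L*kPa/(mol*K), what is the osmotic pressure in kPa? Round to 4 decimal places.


Osmotic pressure (van't Hoff): Pi = M*R*T.
RT = 8.314 * 364 = 3026.296
Pi = 1.782 * 3026.296
Pi = 5392.859472 kPa, rounded to 4 dp:

5392.8595 kPa


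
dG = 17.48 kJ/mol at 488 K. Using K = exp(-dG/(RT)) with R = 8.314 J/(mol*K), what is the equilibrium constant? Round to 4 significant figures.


dG is in kJ/mol; multiply by 1000 to match R in J/(mol*K).
RT = 8.314 * 488 = 4057.232 J/mol
exponent = -dG*1000 / (RT) = -(17.48*1000) / 4057.232 = -4.30835604
K = exp(-4.30835604)
K = 0.013455652, rounded to 4 significant figures:

0.01346


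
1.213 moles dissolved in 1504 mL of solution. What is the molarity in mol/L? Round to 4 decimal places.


Convert volume to liters: V_L = V_mL / 1000.
V_L = 1504 / 1000 = 1.504 L
M = n / V_L = 1.213 / 1.504
M = 0.80651596 mol/L, rounded to 4 dp:

0.8065 mol/L


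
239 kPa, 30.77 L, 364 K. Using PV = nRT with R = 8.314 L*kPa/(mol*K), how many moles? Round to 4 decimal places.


PV = nRT, solve for n = PV / (RT).
PV = 239 * 30.77 = 7354.03
RT = 8.314 * 364 = 3026.296
n = 7354.03 / 3026.296
n = 2.43004319 mol, rounded to 4 dp:

2.4300 mol


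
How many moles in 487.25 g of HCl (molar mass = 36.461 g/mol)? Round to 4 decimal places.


n = mass / M
n = 487.25 / 36.461
n = 13.36359398 mol, rounded to 4 dp:

13.3636 mol


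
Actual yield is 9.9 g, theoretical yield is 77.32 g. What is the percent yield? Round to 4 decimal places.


% yield = 100 * actual / theoretical
% yield = 100 * 9.9 / 77.32
% yield = 12.80393171 %, rounded to 4 dp:

12.8039 %


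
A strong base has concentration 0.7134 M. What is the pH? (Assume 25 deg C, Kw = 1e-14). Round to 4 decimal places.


A strong base dissociates completely, so [OH-] equals the given concentration.
pOH = -log10([OH-]) = -log10(0.7134) = 0.146667
pH = 14 - pOH = 14 - 0.146667
pH = 13.853333, rounded to 4 dp:

13.8533


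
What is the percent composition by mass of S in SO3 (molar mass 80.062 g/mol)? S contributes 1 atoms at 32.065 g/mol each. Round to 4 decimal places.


pct = 100 * (n_elem * M_elem) / M_total
mass_contribution = 1 * 32.065 = 32.065 g/mol
pct = 100 * 32.065 / 80.062
pct = 40.05021109 %, rounded to 4 dp:

40.0502 %


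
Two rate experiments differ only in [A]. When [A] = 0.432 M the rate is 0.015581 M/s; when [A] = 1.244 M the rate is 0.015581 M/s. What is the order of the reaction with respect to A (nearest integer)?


Rate is proportional to [A]^n, so rate2/rate1 = ([A]2/[A]1)^n. Take logs to solve for n.
rate2/rate1 = 0.015581 / 0.015581 = 1.0
[A]2/[A]1 = 1.244 / 0.432 = 2.8796
n = ln(1.0) / ln(2.8796) = 0.0
Nearest integer order:

0


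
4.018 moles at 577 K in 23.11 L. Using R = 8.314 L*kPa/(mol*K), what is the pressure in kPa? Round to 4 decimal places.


PV = nRT, solve for P = nRT / V.
nRT = 4.018 * 8.314 * 577 = 19275.0612
P = 19275.0612 / 23.11
P = 834.05717006 kPa, rounded to 4 dp:

834.0572 kPa


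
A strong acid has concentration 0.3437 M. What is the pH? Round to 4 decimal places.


A strong acid dissociates completely, so [H+] equals the given concentration.
pH = -log10([H+]) = -log10(0.3437)
pH = 0.46382047, rounded to 4 dp:

0.4638


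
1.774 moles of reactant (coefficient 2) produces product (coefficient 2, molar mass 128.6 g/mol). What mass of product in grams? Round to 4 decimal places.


Use the coefficient ratio to convert reactant moles to product moles, then multiply by the product's molar mass.
moles_P = moles_R * (coeff_P / coeff_R) = 1.774 * (2/2) = 1.774
mass_P = moles_P * M_P = 1.774 * 128.6
mass_P = 228.1364 g, rounded to 4 dp:

228.1364 g


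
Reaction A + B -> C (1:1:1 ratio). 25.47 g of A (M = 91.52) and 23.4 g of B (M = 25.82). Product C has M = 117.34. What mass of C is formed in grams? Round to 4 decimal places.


Find moles of each reactant; the smaller value is the limiting reagent in a 1:1:1 reaction, so moles_C equals moles of the limiter.
n_A = mass_A / M_A = 25.47 / 91.52 = 0.2783 mol
n_B = mass_B / M_B = 23.4 / 25.82 = 0.906274 mol
Limiting reagent: A (smaller), n_limiting = 0.2783 mol
mass_C = n_limiting * M_C = 0.2783 * 117.34
mass_C = 32.655722 g, rounded to 4 dp:

32.6557 g


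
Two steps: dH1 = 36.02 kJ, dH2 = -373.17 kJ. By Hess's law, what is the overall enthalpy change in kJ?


Hess's law: enthalpy is a state function, so add the step enthalpies.
dH_total = dH1 + dH2 = 36.02 + (-373.17)
dH_total = -337.15 kJ:

-337.15 kJ


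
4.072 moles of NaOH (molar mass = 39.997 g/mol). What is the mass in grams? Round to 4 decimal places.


mass = n * M
mass = 4.072 * 39.997
mass = 162.867784 g, rounded to 4 dp:

162.8678 g


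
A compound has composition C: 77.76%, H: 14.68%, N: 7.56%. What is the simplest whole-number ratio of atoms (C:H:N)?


Assume 100 g of compound, divide each mass% by atomic mass to get moles, then normalize by the smallest to get a raw atom ratio.
Moles per 100 g: C: 77.76/12.011 = 6.4741, H: 14.68/1.008 = 14.5635, N: 7.56/14.007 = 0.5397
Raw ratio (divide by min = 0.5397): C: 11.995, H: 26.983, N: 1.0
Multiply by 1 to clear fractions: C: 11.995 ~= 12, H: 26.983 ~= 27, N: 1.0 ~= 1
Reduce by GCD to get the simplest whole-number ratio:

12:27:1


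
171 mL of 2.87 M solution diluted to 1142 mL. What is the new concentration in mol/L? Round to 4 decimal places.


Dilution: M1*V1 = M2*V2, solve for M2.
M2 = M1*V1 / V2
M2 = 2.87 * 171 / 1142
M2 = 490.77 / 1142
M2 = 0.42974606 mol/L, rounded to 4 dp:

0.4297 mol/L


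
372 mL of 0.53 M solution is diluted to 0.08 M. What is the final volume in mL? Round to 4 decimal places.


Dilution: M1*V1 = M2*V2, solve for V2.
V2 = M1*V1 / M2
V2 = 0.53 * 372 / 0.08
V2 = 197.16 / 0.08
V2 = 2464.5 mL, rounded to 4 dp:

2464.5000 mL


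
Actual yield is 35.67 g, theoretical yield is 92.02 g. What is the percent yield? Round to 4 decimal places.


% yield = 100 * actual / theoretical
% yield = 100 * 35.67 / 92.02
% yield = 38.76331232 %, rounded to 4 dp:

38.7633 %


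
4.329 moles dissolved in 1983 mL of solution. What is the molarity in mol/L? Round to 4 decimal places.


Convert volume to liters: V_L = V_mL / 1000.
V_L = 1983 / 1000 = 1.983 L
M = n / V_L = 4.329 / 1.983
M = 2.18305598 mol/L, rounded to 4 dp:

2.1831 mol/L


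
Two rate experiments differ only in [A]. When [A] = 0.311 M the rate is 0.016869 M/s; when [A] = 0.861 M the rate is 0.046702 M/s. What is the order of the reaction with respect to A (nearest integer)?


Rate is proportional to [A]^n, so rate2/rate1 = ([A]2/[A]1)^n. Take logs to solve for n.
rate2/rate1 = 0.046702 / 0.016869 = 2.7685
[A]2/[A]1 = 0.861 / 0.311 = 2.7685
n = ln(2.7685) / ln(2.7685) = 1.0
Nearest integer order:

1


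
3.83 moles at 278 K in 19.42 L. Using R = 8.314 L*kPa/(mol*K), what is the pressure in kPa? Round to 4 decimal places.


PV = nRT, solve for P = nRT / V.
nRT = 3.83 * 8.314 * 278 = 8852.2484
P = 8852.2484 / 19.42
P = 455.8315345 kPa, rounded to 4 dp:

455.8315 kPa


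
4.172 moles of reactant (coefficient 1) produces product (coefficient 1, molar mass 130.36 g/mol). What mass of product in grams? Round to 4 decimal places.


Use the coefficient ratio to convert reactant moles to product moles, then multiply by the product's molar mass.
moles_P = moles_R * (coeff_P / coeff_R) = 4.172 * (1/1) = 4.172
mass_P = moles_P * M_P = 4.172 * 130.36
mass_P = 543.86192 g, rounded to 4 dp:

543.8619 g


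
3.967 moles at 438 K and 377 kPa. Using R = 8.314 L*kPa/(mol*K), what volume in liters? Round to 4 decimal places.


PV = nRT, solve for V = nRT / P.
nRT = 3.967 * 8.314 * 438 = 14445.9574
V = 14445.9574 / 377
V = 38.31818939 L, rounded to 4 dp:

38.3182 L


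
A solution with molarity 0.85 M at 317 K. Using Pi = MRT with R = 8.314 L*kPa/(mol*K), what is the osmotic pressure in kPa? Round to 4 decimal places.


Osmotic pressure (van't Hoff): Pi = M*R*T.
RT = 8.314 * 317 = 2635.538
Pi = 0.85 * 2635.538
Pi = 2240.2073 kPa, rounded to 4 dp:

2240.2073 kPa


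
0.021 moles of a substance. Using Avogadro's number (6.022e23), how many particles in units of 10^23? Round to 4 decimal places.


N = n * NA, then divide by 1e23 for the requested units.
N / 1e23 = n * 6.022
N / 1e23 = 0.021 * 6.022
N / 1e23 = 0.126462, rounded to 4 dp:

0.1265


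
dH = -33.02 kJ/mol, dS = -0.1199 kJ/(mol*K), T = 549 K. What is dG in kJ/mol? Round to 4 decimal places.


Gibbs: dG = dH - T*dS (consistent units, dS already in kJ/(mol*K)).
T*dS = 549 * -0.1199 = -65.8251
dG = -33.02 - (-65.8251)
dG = 32.8051 kJ/mol, rounded to 4 dp:

32.8051 kJ/mol


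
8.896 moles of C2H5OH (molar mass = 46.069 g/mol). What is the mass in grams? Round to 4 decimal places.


mass = n * M
mass = 8.896 * 46.069
mass = 409.829824 g, rounded to 4 dp:

409.8298 g


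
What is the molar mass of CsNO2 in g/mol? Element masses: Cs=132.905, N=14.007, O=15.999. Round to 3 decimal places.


M = sum(count * atomic_mass) over atoms.
M = 1*132.905 + 1*14.007 + 2*15.999
M = 132.905 + 14.007 + 31.998
M = 178.91 g/mol, rounded to 3 dp:

178.910 g/mol


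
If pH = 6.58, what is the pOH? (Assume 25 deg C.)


At 25 deg C, pH + pOH = 14.
pOH = 14 - pH = 14 - 6.58
pOH = 7.42:

7.42


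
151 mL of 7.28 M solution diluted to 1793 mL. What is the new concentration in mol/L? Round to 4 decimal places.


Dilution: M1*V1 = M2*V2, solve for M2.
M2 = M1*V1 / V2
M2 = 7.28 * 151 / 1793
M2 = 1099.28 / 1793
M2 = 0.61309537 mol/L, rounded to 4 dp:

0.6131 mol/L


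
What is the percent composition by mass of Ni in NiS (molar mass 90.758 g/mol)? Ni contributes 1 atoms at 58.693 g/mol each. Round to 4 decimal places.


pct = 100 * (n_elem * M_elem) / M_total
mass_contribution = 1 * 58.693 = 58.693 g/mol
pct = 100 * 58.693 / 90.758
pct = 64.66978118 %, rounded to 4 dp:

64.6698 %


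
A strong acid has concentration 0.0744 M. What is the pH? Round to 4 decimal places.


A strong acid dissociates completely, so [H+] equals the given concentration.
pH = -log10([H+]) = -log10(0.0744)
pH = 1.12842706, rounded to 4 dp:

1.1284


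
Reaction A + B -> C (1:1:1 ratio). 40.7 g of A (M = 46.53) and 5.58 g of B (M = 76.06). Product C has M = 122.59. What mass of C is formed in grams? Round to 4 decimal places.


Find moles of each reactant; the smaller value is the limiting reagent in a 1:1:1 reaction, so moles_C equals moles of the limiter.
n_A = mass_A / M_A = 40.7 / 46.53 = 0.874704 mol
n_B = mass_B / M_B = 5.58 / 76.06 = 0.073363 mol
Limiting reagent: B (smaller), n_limiting = 0.073363 mol
mass_C = n_limiting * M_C = 0.073363 * 122.59
mass_C = 8.99357017 g, rounded to 4 dp:

8.9936 g


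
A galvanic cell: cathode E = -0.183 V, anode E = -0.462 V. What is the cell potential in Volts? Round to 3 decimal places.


Standard cell potential: E_cell = E_cathode - E_anode.
E_cell = -0.183 - (-0.462)
E_cell = 0.279 V, rounded to 3 dp:

0.279 V


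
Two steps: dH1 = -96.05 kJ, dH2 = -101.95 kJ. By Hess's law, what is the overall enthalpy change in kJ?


Hess's law: enthalpy is a state function, so add the step enthalpies.
dH_total = dH1 + dH2 = -96.05 + (-101.95)
dH_total = -198.0 kJ:

-198.00 kJ


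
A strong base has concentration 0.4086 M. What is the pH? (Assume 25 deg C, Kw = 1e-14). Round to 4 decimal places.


A strong base dissociates completely, so [OH-] equals the given concentration.
pOH = -log10([OH-]) = -log10(0.4086) = 0.388702
pH = 14 - pOH = 14 - 0.388702
pH = 13.611298, rounded to 4 dp:

13.6113


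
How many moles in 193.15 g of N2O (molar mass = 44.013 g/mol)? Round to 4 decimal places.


n = mass / M
n = 193.15 / 44.013
n = 4.38847613 mol, rounded to 4 dp:

4.3885 mol


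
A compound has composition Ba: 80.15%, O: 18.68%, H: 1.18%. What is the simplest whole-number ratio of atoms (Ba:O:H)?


Assume 100 g of compound, divide each mass% by atomic mass to get moles, then normalize by the smallest to get a raw atom ratio.
Moles per 100 g: Ba: 80.15/137.327 = 0.5836, O: 18.68/15.999 = 1.1676, H: 1.18/1.008 = 1.1706
Raw ratio (divide by min = 0.5836): Ba: 1.0, O: 2.0, H: 2.006
Multiply by 1 to clear fractions: Ba: 1.0 ~= 1, O: 2.0 ~= 2, H: 2.006 ~= 2
Reduce by GCD to get the simplest whole-number ratio:

1:2:2


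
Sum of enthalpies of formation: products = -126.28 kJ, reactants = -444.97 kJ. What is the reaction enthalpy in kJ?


dH_rxn = sum(dH_f products) - sum(dH_f reactants)
dH_rxn = -126.28 - (-444.97)
dH_rxn = 318.69 kJ:

318.69 kJ


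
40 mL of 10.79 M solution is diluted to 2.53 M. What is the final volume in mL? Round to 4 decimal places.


Dilution: M1*V1 = M2*V2, solve for V2.
V2 = M1*V1 / M2
V2 = 10.79 * 40 / 2.53
V2 = 431.6 / 2.53
V2 = 170.59288538 mL, rounded to 4 dp:

170.5929 mL


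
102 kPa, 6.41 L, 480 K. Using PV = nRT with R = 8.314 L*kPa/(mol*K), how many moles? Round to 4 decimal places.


PV = nRT, solve for n = PV / (RT).
PV = 102 * 6.41 = 653.82
RT = 8.314 * 480 = 3990.72
n = 653.82 / 3990.72
n = 0.1638351 mol, rounded to 4 dp:

0.1638 mol


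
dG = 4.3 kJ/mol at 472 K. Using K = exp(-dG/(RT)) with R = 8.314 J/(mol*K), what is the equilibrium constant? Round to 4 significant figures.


dG is in kJ/mol; multiply by 1000 to match R in J/(mol*K).
RT = 8.314 * 472 = 3924.208 J/mol
exponent = -dG*1000 / (RT) = -(4.3*1000) / 3924.208 = -1.09576251
K = exp(-1.09576251)
K = 0.33428461, rounded to 4 significant figures:

0.3343


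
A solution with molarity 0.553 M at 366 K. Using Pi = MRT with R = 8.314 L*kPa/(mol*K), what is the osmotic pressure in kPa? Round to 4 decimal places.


Osmotic pressure (van't Hoff): Pi = M*R*T.
RT = 8.314 * 366 = 3042.924
Pi = 0.553 * 3042.924
Pi = 1682.736972 kPa, rounded to 4 dp:

1682.7370 kPa


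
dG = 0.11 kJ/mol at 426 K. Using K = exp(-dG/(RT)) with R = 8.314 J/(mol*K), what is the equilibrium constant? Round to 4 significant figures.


dG is in kJ/mol; multiply by 1000 to match R in J/(mol*K).
RT = 8.314 * 426 = 3541.764 J/mol
exponent = -dG*1000 / (RT) = -(0.11*1000) / 3541.764 = -0.03105797
K = exp(-0.03105797)
K = 0.96941937, rounded to 4 significant figures:

0.9694


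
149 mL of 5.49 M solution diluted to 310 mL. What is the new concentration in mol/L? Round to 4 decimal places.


Dilution: M1*V1 = M2*V2, solve for M2.
M2 = M1*V1 / V2
M2 = 5.49 * 149 / 310
M2 = 818.01 / 310
M2 = 2.63874194 mol/L, rounded to 4 dp:

2.6387 mol/L


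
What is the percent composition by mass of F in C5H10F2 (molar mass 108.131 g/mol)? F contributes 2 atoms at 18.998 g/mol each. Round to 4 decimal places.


pct = 100 * (n_elem * M_elem) / M_total
mass_contribution = 2 * 18.998 = 37.996 g/mol
pct = 100 * 37.996 / 108.131
pct = 35.13885935 %, rounded to 4 dp:

35.1389 %


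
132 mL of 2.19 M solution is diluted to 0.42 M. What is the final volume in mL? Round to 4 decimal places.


Dilution: M1*V1 = M2*V2, solve for V2.
V2 = M1*V1 / M2
V2 = 2.19 * 132 / 0.42
V2 = 289.08 / 0.42
V2 = 688.28571429 mL, rounded to 4 dp:

688.2857 mL


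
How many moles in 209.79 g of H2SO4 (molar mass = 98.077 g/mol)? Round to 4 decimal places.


n = mass / M
n = 209.79 / 98.077
n = 2.13903362 mol, rounded to 4 dp:

2.1390 mol


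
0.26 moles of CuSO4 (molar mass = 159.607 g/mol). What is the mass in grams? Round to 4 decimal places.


mass = n * M
mass = 0.26 * 159.607
mass = 41.49782 g, rounded to 4 dp:

41.4978 g


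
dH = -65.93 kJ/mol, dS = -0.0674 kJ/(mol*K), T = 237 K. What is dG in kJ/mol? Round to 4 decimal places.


Gibbs: dG = dH - T*dS (consistent units, dS already in kJ/(mol*K)).
T*dS = 237 * -0.0674 = -15.9738
dG = -65.93 - (-15.9738)
dG = -49.9562 kJ/mol, rounded to 4 dp:

-49.9562 kJ/mol


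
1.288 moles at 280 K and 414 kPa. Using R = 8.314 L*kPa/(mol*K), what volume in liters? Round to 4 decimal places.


PV = nRT, solve for V = nRT / P.
nRT = 1.288 * 8.314 * 280 = 2998.361
V = 2998.361 / 414
V = 7.24241787 L, rounded to 4 dp:

7.2424 L


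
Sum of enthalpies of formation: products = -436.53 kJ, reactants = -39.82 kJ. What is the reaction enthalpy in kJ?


dH_rxn = sum(dH_f products) - sum(dH_f reactants)
dH_rxn = -436.53 - (-39.82)
dH_rxn = -396.71 kJ:

-396.71 kJ


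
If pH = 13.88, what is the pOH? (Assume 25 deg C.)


At 25 deg C, pH + pOH = 14.
pOH = 14 - pH = 14 - 13.88
pOH = 0.12:

0.12


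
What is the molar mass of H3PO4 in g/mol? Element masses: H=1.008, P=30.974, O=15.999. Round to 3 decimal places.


M = sum(count * atomic_mass) over atoms.
M = 3*1.008 + 1*30.974 + 4*15.999
M = 3.024 + 30.974 + 63.996
M = 97.994 g/mol, rounded to 3 dp:

97.994 g/mol


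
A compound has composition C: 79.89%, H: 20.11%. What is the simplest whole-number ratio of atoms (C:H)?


Assume 100 g of compound, divide each mass% by atomic mass to get moles, then normalize by the smallest to get a raw atom ratio.
Moles per 100 g: C: 79.89/12.011 = 6.6514, H: 20.11/1.008 = 19.9504
Raw ratio (divide by min = 6.6514): C: 1.0, H: 2.999
Multiply by 1 to clear fractions: C: 1.0 ~= 1, H: 2.999 ~= 3
Reduce by GCD to get the simplest whole-number ratio:

1:3


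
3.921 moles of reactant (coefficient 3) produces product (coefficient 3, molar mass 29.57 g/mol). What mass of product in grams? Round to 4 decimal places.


Use the coefficient ratio to convert reactant moles to product moles, then multiply by the product's molar mass.
moles_P = moles_R * (coeff_P / coeff_R) = 3.921 * (3/3) = 3.921
mass_P = moles_P * M_P = 3.921 * 29.57
mass_P = 115.94397 g, rounded to 4 dp:

115.9440 g


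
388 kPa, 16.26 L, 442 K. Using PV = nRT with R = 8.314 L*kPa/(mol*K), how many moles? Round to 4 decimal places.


PV = nRT, solve for n = PV / (RT).
PV = 388 * 16.26 = 6308.88
RT = 8.314 * 442 = 3674.788
n = 6308.88 / 3674.788
n = 1.71680108 mol, rounded to 4 dp:

1.7168 mol


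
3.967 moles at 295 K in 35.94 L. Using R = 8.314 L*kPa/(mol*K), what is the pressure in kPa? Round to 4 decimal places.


PV = nRT, solve for P = nRT / V.
nRT = 3.967 * 8.314 * 295 = 9729.5832
P = 9729.5832 / 35.94
P = 270.71739566 kPa, rounded to 4 dp:

270.7174 kPa


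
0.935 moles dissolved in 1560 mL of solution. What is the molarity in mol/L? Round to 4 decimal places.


Convert volume to liters: V_L = V_mL / 1000.
V_L = 1560 / 1000 = 1.56 L
M = n / V_L = 0.935 / 1.56
M = 0.59935897 mol/L, rounded to 4 dp:

0.5994 mol/L
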